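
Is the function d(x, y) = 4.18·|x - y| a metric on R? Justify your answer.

Yes. Since |x - y| is a metric on R and 4.18 > 0, the positive scalar multiple 4.18·|x - y| is also a metric: scaling by a positive constant preserves non-negativity, identity (d=0 ⟺ |x-y|=0 ⟺ x=y), symmetry, and the triangle inequality.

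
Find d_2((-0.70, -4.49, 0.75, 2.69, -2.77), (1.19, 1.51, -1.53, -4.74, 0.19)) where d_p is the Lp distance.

(Σ|x_i - y_i|^2)^(1/2) = (|-0.7 - 1.19|^2 + |-4.49 - 1.51|^2 + |0.75 - (-1.53)|^2 + |2.69 - (-4.74)|^2 + |-2.77 - 0.19|^2)^(1/2)
= (1.89^2 + 6^2 + 2.28^2 + 7.43^2 + 2.96^2)^(1/2) = (3.5721 + 36 + 5.1984 + 55.2049 + 8.7616)^(1/2) = (108.737)^(1/2) ≈ 10.4277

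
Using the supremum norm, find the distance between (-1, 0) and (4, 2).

max(|x_i - y_i|) = max(|-1 - 4|, |0 - 2|) = max(5, 2) = 5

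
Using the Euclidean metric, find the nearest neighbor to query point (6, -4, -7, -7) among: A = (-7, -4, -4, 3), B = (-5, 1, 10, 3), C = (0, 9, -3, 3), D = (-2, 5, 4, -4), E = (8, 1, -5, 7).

Distances: d(A) ≈ 16.6733, d(B) ≈ 23.1301, d(C) ≈ 17.9165, d(D) ≈ 16.5831, d(E) ≈ 15.1327. Nearest: E = (8, 1, -5, 7) with distance 15.1327.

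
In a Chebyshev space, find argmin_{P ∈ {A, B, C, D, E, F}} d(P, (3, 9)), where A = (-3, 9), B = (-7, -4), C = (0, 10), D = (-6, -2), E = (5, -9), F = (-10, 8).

Distances: d(A) = 6, d(B) = 13, d(C) = 3, d(D) = 11, d(E) = 18, d(F) = 13. Nearest: C = (0, 10) with distance 3.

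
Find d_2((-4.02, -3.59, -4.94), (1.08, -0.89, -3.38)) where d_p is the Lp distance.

(Σ|x_i - y_i|^2)^(1/2) = (|-4.02 - 1.08|^2 + |-3.59 - (-0.89)|^2 + |-4.94 - (-3.38)|^2)^(1/2)
= (5.1^2 + 2.7^2 + 1.56^2)^(1/2) = (26.01 + 7.29 + 2.4336)^(1/2) = (35.7336)^(1/2) ≈ 5.9778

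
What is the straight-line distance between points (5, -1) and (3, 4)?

√(Σ(x_i - y_i)²) = √((5 - 3)² + (-1 - 4)²)
= √(2² + (-5)²) = √(4 + 25) = √29 ≈ 5.3852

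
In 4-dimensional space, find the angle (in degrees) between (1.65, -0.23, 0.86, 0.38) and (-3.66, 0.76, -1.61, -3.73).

With u = (1.65, -0.23, 0.86, 0.38), v = (-3.66, 0.76, -1.61, -3.73):
u·v = 1.65·(-3.66) + (-0.23)·0.76 + 0.86·(-1.61) + 0.38·(-3.73) = (-6.039) + (-0.1748) + (-1.3846) + (-1.4174) = -9.0158.
|u| = √(1.65² + (-0.23)² + 0.86² + 0.38²) = √(2.7225 + 0.0529 + 0.7396 + 0.1444) = √3.6594, |v| = √((-3.66)² + 0.76² + (-1.61)² + (-3.73)²) = √(13.3956 + 0.5776 + 2.5921 + 13.9129) = √30.4782.
cos θ = (u·v)/(|u||v|) = -9.0158/(√3.6594·√30.4782) ≈ -0.853699
θ = arccos(-0.853699) ≈ 148.62°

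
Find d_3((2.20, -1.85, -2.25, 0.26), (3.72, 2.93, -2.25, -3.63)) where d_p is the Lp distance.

(Σ|x_i - y_i|^3)^(1/3) = (|2.2 - 3.72|^3 + |-1.85 - 2.93|^3 + |-2.25 - (-2.25)|^3 + |0.26 - (-3.63)|^3)^(1/3)
= (1.52^3 + 4.78^3 + 0^3 + 3.89^3)^(1/3) ≈ (3.5118 + 109.2154 + 0 + 58.8639)^(1/3) = (171.5911)^(1/3) ≈ 5.5569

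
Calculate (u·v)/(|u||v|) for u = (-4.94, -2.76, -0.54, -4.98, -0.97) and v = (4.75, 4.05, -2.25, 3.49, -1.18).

With u = (-4.94, -2.76, -0.54, -4.98, -0.97), v = (4.75, 4.05, -2.25, 3.49, -1.18):
u·v = (-4.94)·4.75 + (-2.76)·4.05 + (-0.54)·(-2.25) + (-4.98)·3.49 + (-0.97)·(-1.18) = (-23.465) + (-11.178) + 1.215 + (-17.3802) + 1.1446 = -49.6636.
|u| = √((-4.94)² + (-2.76)² + (-0.54)² + (-4.98)² + (-0.97)²) = √(24.4036 + 7.6176 + 0.2916 + 24.8004 + 0.9409) = √58.0541, |v| = √(4.75² + 4.05² + (-2.25)² + 3.49² + (-1.18)²) = √(22.5625 + 16.4025 + 5.0625 + 12.1801 + 1.3924) = √57.6.
cos θ = (u·v)/(|u||v|) = -49.6636/(√58.0541·√57.6) ≈ -0.8588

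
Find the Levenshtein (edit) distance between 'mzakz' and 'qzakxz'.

Let D[i][j] be the edit distance between the first i characters of 'mzakz' and the first j characters of 'qzakxz', with D[i][0] = i, D[0][j] = j, and D[i][j] = D[i-1][j-1] if the characters match, else 1 + min(D[i-1][j], D[i][j-1], D[i-1][j-1]). Filling the table (rows: prefixes of 'mzakz', columns: prefixes of 'qzakxz'):
     ε  q  z  a  k  x  z
  ε  0  1  2  3  4  5  6
  m  1  1  2  3  4  5  6
  z  2  2  1  2  3  4  5
  a  3  3  2  1  2  3  4
  k  4  4  3  2  1  2  3
  z  5  5  4  3  2  2  2
The bottom-right entry gives D[5][6] = 2, so no sequence of fewer than 2 edits works. Backtracking through the table gives one optimal edit sequence (2 edits):
  mzakz → qzakz (sub m→q @1)
  qzakz → qzakxz (ins x @5)
Edit distance = 2.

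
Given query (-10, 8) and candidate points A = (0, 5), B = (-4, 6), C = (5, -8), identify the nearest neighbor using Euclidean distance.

Distances: d(A) ≈ 10.4403, d(B) ≈ 6.3246, d(C) ≈ 21.9317. Nearest: B = (-4, 6) with distance 6.3246.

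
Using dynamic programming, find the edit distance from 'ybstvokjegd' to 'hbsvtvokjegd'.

Let D[i][j] be the edit distance between the first i characters of 'ybstvokjegd' and the first j characters of 'hbsvtvokjegd', with D[i][0] = i, D[0][j] = j, and D[i][j] = D[i-1][j-1] if the characters match, else 1 + min(D[i-1][j], D[i][j-1], D[i-1][j-1]). Filling the table (rows: prefixes of 'ybstvokjegd', columns: prefixes of 'hbsvtvokjegd'):
     ε  h  b  s  v  t  v  o  k  j  e  g  d
  ε  0  1  2  3  4  5  6  7  8  9 10 11 12
  y  1  1  2  3  4  5  6  7  8  9 10 11 12
  b  2  2  1  2  3  4  5  6  7  8  9 10 11
  s  3  3  2  1  2  3  4  5  6  7  8  9 10
  t  4  4  3  2  2  2  3  4  5  6  7  8  9
  v  5  5  4  3  2  3  2  3  4  5  6  7  8
  o  6  6  5  4  3  3  3  2  3  4  5  6  7
  k  7  7  6  5  4  4  4  3  2  3  4  5  6
  j  8  8  7  6  5  5  5  4  3  2  3  4  5
  e  9  9  8  7  6  6  6  5  4  3  2  3  4
  g 10 10  9  8  7  7  7  6  5  4  3  2  3
  d 11 11 10  9  8  8  8  7  6  5  4  3  2
The bottom-right entry gives D[11][12] = 2, so no sequence of fewer than 2 edits works. Backtracking through the table gives one optimal edit sequence (2 edits):
  ybstvokjegd → hbstvokjegd (sub y→h @1)
  hbstvokjegd → hbsvtvokjegd (ins v @4)
Edit distance = 2.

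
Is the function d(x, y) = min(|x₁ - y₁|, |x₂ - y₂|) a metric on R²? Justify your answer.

No. d fails identity of indiscernibles: take x = (1, 0) and y = (1, 2). Then d(x,y) = min(|1 - 1|, |0 - 2|) = min(0, 2) = 0, yet x ≠ y.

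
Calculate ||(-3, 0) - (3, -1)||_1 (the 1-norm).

Σ|x_i - y_i| = |-3 - 3| + |0 - (-1)| = 6 + 1 = 7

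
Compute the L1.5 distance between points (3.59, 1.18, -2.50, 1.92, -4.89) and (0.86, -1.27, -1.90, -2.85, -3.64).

(Σ|x_i - y_i|^1.5)^(1/1.5) = (|3.59 - 0.86|^1.5 + |1.18 - (-1.27)|^1.5 + |-2.5 - (-1.9)|^1.5 + |1.92 - (-2.85)|^1.5 + |-4.89 - (-3.64)|^1.5)^(1/1.5)
= (2.73^1.5 + 2.45^1.5 + 0.6^1.5 + 4.77^1.5 + 1.25^1.5)^(1/1.5) ≈ (4.5107 + 3.8349 + 0.4648 + 10.4178 + 1.3975)^(1/1.5) = (20.6257)^(1/1.5) ≈ 7.5209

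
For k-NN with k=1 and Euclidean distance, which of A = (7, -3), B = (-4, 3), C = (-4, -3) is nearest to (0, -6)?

Distances: d(A) ≈ 7.6158, d(B) ≈ 9.8489, d(C) = 5. Nearest: C = (-4, -3) with distance 5.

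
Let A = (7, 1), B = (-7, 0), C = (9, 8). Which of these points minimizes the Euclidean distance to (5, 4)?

Distances: d(A) ≈ 3.6056, d(B) ≈ 12.6491, d(C) ≈ 5.6569. Nearest: A = (7, 1) with distance 3.6056.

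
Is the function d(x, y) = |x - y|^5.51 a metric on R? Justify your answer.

No. d(x,y) = |x-y|^5.51 fails the triangle inequality since p = 5.51 > 1. Counterexample: x = -5, y = -1, z = 2. d(x,z) = |-5 - 2|^5.51 = 7^5.51 ≈ 45340.9067, but d(x,y) + d(y,z) = 4^5.51 + 3^5.51 ≈ 2076.589 + 425.5378 = 2502.1268. Since 45340.9067 > 2502.1268, the triangle inequality is violated.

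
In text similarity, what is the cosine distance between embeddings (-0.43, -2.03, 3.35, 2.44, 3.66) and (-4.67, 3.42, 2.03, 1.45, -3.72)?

With u = (-0.43, -2.03, 3.35, 2.44, 3.66), v = (-4.67, 3.42, 2.03, 1.45, -3.72):
u·v = (-0.43)·(-4.67) + (-2.03)·3.42 + 3.35·2.03 + 2.44·1.45 + 3.66·(-3.72) = 2.0081 + (-6.9426) + 6.8005 + 3.538 + (-13.6152) = -8.2112.
|u| = √((-0.43)² + (-2.03)² + 3.35² + 2.44² + 3.66²) = √(0.1849 + 4.1209 + 11.2225 + 5.9536 + 13.3956) = √34.8775, |v| = √((-4.67)² + 3.42² + 2.03² + 1.45² + (-3.72)²) = √(21.8089 + 11.6964 + 4.1209 + 2.1025 + 13.8384) = √53.5671.
cos θ = (u·v)/(|u||v|) = -8.2112/(√34.8775·√53.5671) ≈ -0.19
Cosine distance = 1 - cos θ ≈ 1 - (-0.19) = 1.19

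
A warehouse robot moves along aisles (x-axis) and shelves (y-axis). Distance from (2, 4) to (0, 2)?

Σ|x_i - y_i| = |2 - 0| + |4 - 2| = 2 + 2 = 4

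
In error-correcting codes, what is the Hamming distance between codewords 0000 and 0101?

Differing positions: 2, 4. Hamming distance = 2.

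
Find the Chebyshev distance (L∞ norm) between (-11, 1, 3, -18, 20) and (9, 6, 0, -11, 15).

max(|x_i - y_i|) = max(|-11 - 9|, |1 - 6|, |3 - 0|, |-18 - (-11)|, |20 - 15|) = max(20, 5, 3, 7, 5) = 20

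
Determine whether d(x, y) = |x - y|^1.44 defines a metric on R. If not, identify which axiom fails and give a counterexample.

No. d(x,y) = |x-y|^1.44 fails the triangle inequality since p = 1.44 > 1. Counterexample: x = -2, y = 6, z = 7. d(x,z) = |-2 - 7|^1.44 = 9^1.44 ≈ 23.6651, but d(x,y) + d(y,z) = 8^1.44 + 1^1.44 ≈ 19.9733 + 1 = 20.9733. Since 23.6651 > 20.9733, the triangle inequality is violated.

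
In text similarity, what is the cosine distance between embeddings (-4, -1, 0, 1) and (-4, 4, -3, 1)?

With u = (-4, -1, 0, 1), v = (-4, 4, -3, 1):
u·v = (-4)·(-4) + (-1)·4 + 0·(-3) + 1·1 = 16 + (-4) + 0 + 1 = 13.
|u| = √((-4)² + (-1)² + 0² + 1²) = √18, |v| = √((-4)² + 4² + (-3)² + 1²) = √42, so |u||v| = √(18·42) = √756.
cos θ = (u·v)/(|u||v|) = 13/√756 ≈ 0.4728
Cosine distance = 1 - cos θ ≈ 1 - 0.4728 = 0.5272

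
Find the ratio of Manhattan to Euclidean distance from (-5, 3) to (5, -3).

L1 = |-5 - 5| + |3 - (-3)| = 10 + 6 = 16
L2 = √(10² + 6²) = √136 ≈ 11.6619
L1 ≥ L2 always (equality iff movement is along one axis); L1 > L2 here.
Ratio L1/L2 = 16/√136 ≈ 1.372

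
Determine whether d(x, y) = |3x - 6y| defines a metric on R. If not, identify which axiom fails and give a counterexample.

No. d fails symmetry: d(5, 6) = |3·5 - 6·6| = |-21| = 21, but d(6, 5) = |3·6 - 6·5| = |-12| = 12. Since 21 ≠ 12, d(x,y) ≠ d(y,x) in general.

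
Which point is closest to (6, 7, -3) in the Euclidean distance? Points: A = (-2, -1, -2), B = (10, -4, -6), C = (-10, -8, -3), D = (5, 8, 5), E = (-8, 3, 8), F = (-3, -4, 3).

Distances: d(A) ≈ 11.3578, d(B) ≈ 12.083, d(C) ≈ 21.9317, d(D) ≈ 8.124, d(E) ≈ 18.2483, d(F) ≈ 15.4272. Nearest: D = (5, 8, 5) with distance 8.124.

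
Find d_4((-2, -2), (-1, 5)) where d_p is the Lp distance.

(Σ|x_i - y_i|^4)^(1/4) = (|-2 - (-1)|^4 + |-2 - 5|^4)^(1/4)
= (1^4 + 7^4)^(1/4) = (1 + 2401)^(1/4) = (2402)^(1/4) ≈ 7.0007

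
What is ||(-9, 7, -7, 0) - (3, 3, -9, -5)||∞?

max(|x_i - y_i|) = max(|-9 - 3|, |7 - 3|, |-7 - (-9)|, |0 - (-5)|) = max(12, 4, 2, 5) = 12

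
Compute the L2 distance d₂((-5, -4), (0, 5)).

√(Σ(x_i - y_i)²) = √((-5 - 0)² + (-4 - 5)²)
= √((-5)² + (-9)²) = √(25 + 81) = √106 ≈ 10.2956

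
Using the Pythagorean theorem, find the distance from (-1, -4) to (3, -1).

√(Σ(x_i - y_i)²) = √((-1 - 3)² + (-4 - (-1))²)
= √((-4)² + (-3)²) = √(16 + 9) = √25 = 5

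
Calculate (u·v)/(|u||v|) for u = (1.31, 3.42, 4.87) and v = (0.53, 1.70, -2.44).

With u = (1.31, 3.42, 4.87), v = (0.53, 1.70, -2.44):
u·v = 1.31·0.53 + 3.42·1.7 + 4.87·(-2.44) = 0.6943 + 5.814 + (-11.8828) = -5.3745.
|u| = √(1.31² + 3.42² + 4.87²) = √(1.7161 + 11.6964 + 23.7169) = √37.1294, |v| = √(0.53² + 1.7² + (-2.44)²) = √(0.2809 + 2.89 + 5.9536) = √9.1245.
cos θ = (u·v)/(|u||v|) = -5.3745/(√37.1294·√9.1245) ≈ -0.292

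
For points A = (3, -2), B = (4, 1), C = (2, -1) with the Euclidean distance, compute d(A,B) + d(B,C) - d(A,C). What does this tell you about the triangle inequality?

d(A,B) = √(1² + 3²) = √10 ≈ 3.1623, d(B,C) = √(2² + 2²) = √8 ≈ 2.8284, d(A,C) = √(1² + 1²) = √2 ≈ 1.4142.
d(A,B) + d(B,C) - d(A,C) = 3.1623 + 2.8284 - 1.4142 = 5.9907 - 1.4142 = 4.5765 (to 4 decimal places). This is ≥ 0, so the triangle inequality holds for these points.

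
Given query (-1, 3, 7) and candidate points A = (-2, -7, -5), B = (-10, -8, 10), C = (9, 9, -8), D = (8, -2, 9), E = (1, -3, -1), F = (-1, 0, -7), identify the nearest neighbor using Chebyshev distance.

Distances: d(A) = 12, d(B) = 11, d(C) = 15, d(D) = 9, d(E) = 8, d(F) = 14. Nearest: E = (1, -3, -1) with distance 8.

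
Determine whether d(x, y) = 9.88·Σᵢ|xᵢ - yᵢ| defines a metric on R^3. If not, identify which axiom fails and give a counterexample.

Yes. The L1 (Manhattan) norm induces a metric on R^3, and multiplying a metric by a positive constant 9.88 > 0 preserves all four axioms: non-negativity (9.88·||x-y|| ≥ 0), identity (9.88·||x-y|| = 0 ⟺ ||x-y|| = 0 ⟺ x = y), symmetry (||x-y|| = ||y-x||), and the triangle inequality (9.88·||x-z|| ≤ 9.88·||x-y|| + 9.88·||y-z||). So d is a metric.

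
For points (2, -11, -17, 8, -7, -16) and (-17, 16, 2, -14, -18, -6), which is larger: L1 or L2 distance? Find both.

L1 = |2 - (-17)| + |-11 - 16| + |-17 - 2| + |8 - (-14)| + |-7 - (-18)| + |-16 - (-6)| = 19 + 27 + 19 + 22 + 11 + 10 = 108
L2 = √(19² + 27² + 19² + 22² + 11² + 10²) = √2156 ≈ 46.4327
L1 ≥ L2 always (equality iff movement is along one axis); L1 > L2 here.
Ratio L1/L2 = 108/√2156 ≈ 2.3259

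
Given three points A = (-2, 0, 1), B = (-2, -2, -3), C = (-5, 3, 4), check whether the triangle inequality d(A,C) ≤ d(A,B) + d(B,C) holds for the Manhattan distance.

d(A,B) = 0 + 2 + 4 = 6, d(B,C) = 3 + 5 + 7 = 15, d(A,C) = 3 + 3 + 3 = 9.
d(A,C) = 9 ≤ 6 + 15 = 21. Triangle inequality is satisfied.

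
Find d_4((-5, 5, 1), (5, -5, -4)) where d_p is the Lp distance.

(Σ|x_i - y_i|^4)^(1/4) = (|-5 - 5|^4 + |5 - (-5)|^4 + |1 - (-4)|^4)^(1/4)
= (10^4 + 10^4 + 5^4)^(1/4) = (10000 + 10000 + 625)^(1/4) = (20625)^(1/4) ≈ 11.9839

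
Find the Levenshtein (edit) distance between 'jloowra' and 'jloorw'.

Let D[i][j] be the edit distance between the first i characters of 'jloowra' and the first j characters of 'jloorw', with D[i][0] = i, D[0][j] = j, and D[i][j] = D[i-1][j-1] if the characters match, else 1 + min(D[i-1][j], D[i][j-1], D[i-1][j-1]). Filling the table (rows: prefixes of 'jloowra', columns: prefixes of 'jloorw'):
     ε  j  l  o  o  r  w
  ε  0  1  2  3  4  5  6
  j  1  0  1  2  3  4  5
  l  2  1  0  1  2  3  4
  o  3  2  1  0  1  2  3
  o  4  3  2  1  0  1  2
  w  5  4  3  2  1  1  1
  r  6  5  4  3  2  1  2
  a  7  6  5  4  3  2  2
The bottom-right entry gives D[7][6] = 2, so no sequence of fewer than 2 edits works. Backtracking through the table gives one optimal edit sequence (2 edits):
  jloowra → jloora (del w @5)
  jloora → jloorw (sub a→w @6)
Edit distance = 2.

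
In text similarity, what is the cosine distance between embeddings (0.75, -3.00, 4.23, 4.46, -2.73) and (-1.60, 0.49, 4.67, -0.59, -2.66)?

With u = (0.75, -3.00, 4.23, 4.46, -2.73), v = (-1.60, 0.49, 4.67, -0.59, -2.66):
u·v = 0.75·(-1.6) + (-3)·0.49 + 4.23·4.67 + 4.46·(-0.59) + (-2.73)·(-2.66) = (-1.2) + (-1.47) + 19.7541 + (-2.6314) + 7.2618 = 21.7145.
|u| = √(0.75² + (-3)² + 4.23² + 4.46² + (-2.73)²) = √(0.5625 + 9 + 17.8929 + 19.8916 + 7.4529) = √54.7999, |v| = √((-1.6)² + 0.49² + 4.67² + (-0.59)² + (-2.66)²) = √(2.56 + 0.2401 + 21.8089 + 0.3481 + 7.0756) = √32.0327.
cos θ = (u·v)/(|u||v|) = 21.7145/(√54.7999·√32.0327) ≈ 0.5183
Cosine distance = 1 - cos θ ≈ 1 - 0.5183 = 0.4817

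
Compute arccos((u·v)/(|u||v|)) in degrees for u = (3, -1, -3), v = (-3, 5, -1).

With u = (3, -1, -3), v = (-3, 5, -1):
u·v = 3·(-3) + (-1)·5 + (-3)·(-1) = (-9) + (-5) + 3 = -11.
|u| = √(3² + (-1)² + (-3)²) = √19, |v| = √((-3)² + 5² + (-1)²) = √35, so |u||v| = √(19·35) = √665.
cos θ = (u·v)/(|u||v|) = -11/√665 ≈ -0.426562
θ = arccos(-0.426562) ≈ 115.25°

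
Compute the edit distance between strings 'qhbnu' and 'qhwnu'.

Let D[i][j] be the edit distance between the first i characters of 'qhbnu' and the first j characters of 'qhwnu', with D[i][0] = i, D[0][j] = j, and D[i][j] = D[i-1][j-1] if the characters match, else 1 + min(D[i-1][j], D[i][j-1], D[i-1][j-1]). Filling the table (rows: prefixes of 'qhbnu', columns: prefixes of 'qhwnu'):
     ε  q  h  w  n  u
  ε  0  1  2  3  4  5
  q  1  0  1  2  3  4
  h  2  1  0  1  2  3
  b  3  2  1  1  2  3
  n  4  3  2  2  1  2
  u  5  4  3  3  2  1
The bottom-right entry gives D[5][5] = 1, so no sequence of fewer than 1 edit works. Backtracking through the table gives one optimal edit sequence (1 edit):
  qhbnu → qhwnu (sub b→w @3)
Edit distance = 1.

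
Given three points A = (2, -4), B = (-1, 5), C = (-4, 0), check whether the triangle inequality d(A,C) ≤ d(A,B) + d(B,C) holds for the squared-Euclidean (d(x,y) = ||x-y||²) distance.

d(A,B) = 3² + 9² = 90, d(B,C) = 3² + 5² = 34, d(A,C) = 6² + 4² = 52.
d(A,C) = 52 ≤ 90 + 34 = 124. Triangle inequality is satisfied.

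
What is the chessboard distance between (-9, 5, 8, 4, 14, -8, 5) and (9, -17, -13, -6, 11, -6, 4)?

max(|x_i - y_i|) = max(|-9 - 9|, |5 - (-17)|, |8 - (-13)|, |4 - (-6)|, |14 - 11|, |-8 - (-6)|, |5 - 4|) = max(18, 22, 21, 10, 3, 2, 1) = 22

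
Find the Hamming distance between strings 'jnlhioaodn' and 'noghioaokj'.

Differing positions: 1, 2, 3, 9, 10. Hamming distance = 5.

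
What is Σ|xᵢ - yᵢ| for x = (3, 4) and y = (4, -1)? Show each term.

Σ|x_i - y_i| = |3 - 4| + |4 - (-1)| = 1 + 5 = 6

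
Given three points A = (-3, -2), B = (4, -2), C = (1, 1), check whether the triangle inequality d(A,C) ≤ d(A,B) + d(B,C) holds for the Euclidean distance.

d(A,B) = √(7² + 0²) = √49 = 7, d(B,C) = √(3² + 3²) = √18 ≈ 4.2426, d(A,C) = √(4² + 3²) = √25 = 5.
d(A,C) = 5 ≤ 7 + 4.2426 = 11.2426. Triangle inequality is satisfied.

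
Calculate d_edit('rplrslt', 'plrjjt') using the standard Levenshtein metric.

Let D[i][j] be the edit distance between the first i characters of 'rplrslt' and the first j characters of 'plrjjt', with D[i][0] = i, D[0][j] = j, and D[i][j] = D[i-1][j-1] if the characters match, else 1 + min(D[i-1][j], D[i][j-1], D[i-1][j-1]). Filling the table (rows: prefixes of 'rplrslt', columns: prefixes of 'plrjjt'):
     ε  p  l  r  j  j  t
  ε  0  1  2  3  4  5  6
  r  1  1  2  2  3  4  5
  p  2  1  2  3  3  4  5
  l  3  2  1  2  3  4  5
  r  4  3  2  1  2  3  4
  s  5  4  3  2  2  3  4
  l  6  5  4  3  3  3  4
  t  7  6  5  4  4  4  3
The bottom-right entry gives D[7][6] = 3, so no sequence of fewer than 3 edits works. Backtracking through the table gives one optimal edit sequence (3 edits):
  rplrslt → plrslt (del r @1)
  plrslt → plrjlt (sub s→j @4)
  plrjlt → plrjjt (sub l→j @5)
Edit distance = 3.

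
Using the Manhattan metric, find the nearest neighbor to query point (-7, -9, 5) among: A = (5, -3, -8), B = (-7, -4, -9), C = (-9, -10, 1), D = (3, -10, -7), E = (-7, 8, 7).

Distances: d(A) = 31, d(B) = 19, d(C) = 7, d(D) = 23, d(E) = 19. Nearest: C = (-9, -10, 1) with distance 7.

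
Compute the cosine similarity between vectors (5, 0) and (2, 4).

With u = (5, 0), v = (2, 4):
u·v = 5·2 + 0·4 = 10 + 0 = 10.
|u| = √(5² + 0²) = √25, |v| = √(2² + 4²) = √20, so |u||v| = √(25·20) = √500.
cos θ = (u·v)/(|u||v|) = 10/√500 ≈ 0.4472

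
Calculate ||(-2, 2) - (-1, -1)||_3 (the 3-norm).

(Σ|x_i - y_i|^3)^(1/3) = (|-2 - (-1)|^3 + |2 - (-1)|^3)^(1/3)
= (1^3 + 3^3)^(1/3) = (1 + 27)^(1/3) = (28)^(1/3) ≈ 3.0366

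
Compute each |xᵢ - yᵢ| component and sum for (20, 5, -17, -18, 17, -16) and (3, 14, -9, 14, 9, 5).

Σ|x_i - y_i| = |20 - 3| + |5 - 14| + |-17 - (-9)| + |-18 - 14| + |17 - 9| + |-16 - 5| = 17 + 9 + 8 + 32 + 8 + 21 = 95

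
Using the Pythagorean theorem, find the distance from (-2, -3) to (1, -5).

√(Σ(x_i - y_i)²) = √((-2 - 1)² + (-3 - (-5))²)
= √((-3)² + 2²) = √(9 + 4) = √13 ≈ 3.6056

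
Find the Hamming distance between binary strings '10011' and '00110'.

Differing positions: 1, 3, 5. Hamming distance = 3.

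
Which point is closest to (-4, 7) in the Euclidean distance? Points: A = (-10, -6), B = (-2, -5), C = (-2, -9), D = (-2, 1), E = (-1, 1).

Distances: d(A) ≈ 14.3178, d(B) ≈ 12.1655, d(C) ≈ 16.1245, d(D) ≈ 6.3246, d(E) ≈ 6.7082. Nearest: D = (-2, 1) with distance 6.3246.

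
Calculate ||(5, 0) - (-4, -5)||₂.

√(Σ(x_i - y_i)²) = √((5 - (-4))² + (0 - (-5))²)
= √(9² + 5²) = √(81 + 25) = √106 ≈ 10.2956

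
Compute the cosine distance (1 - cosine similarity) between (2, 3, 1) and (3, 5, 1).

With u = (2, 3, 1), v = (3, 5, 1):
u·v = 2·3 + 3·5 + 1·1 = 6 + 15 + 1 = 22.
|u| = √(2² + 3² + 1²) = √14, |v| = √(3² + 5² + 1²) = √35, so |u||v| = √(14·35) = √490.
cos θ = (u·v)/(|u||v|) = 22/√490 ≈ 0.9939
Cosine distance = 1 - cos θ ≈ 1 - 0.9939 = 0.0061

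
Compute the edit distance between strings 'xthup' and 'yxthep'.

Let D[i][j] be the edit distance between the first i characters of 'xthup' and the first j characters of 'yxthep', with D[i][0] = i, D[0][j] = j, and D[i][j] = D[i-1][j-1] if the characters match, else 1 + min(D[i-1][j], D[i][j-1], D[i-1][j-1]). Filling the table (rows: prefixes of 'xthup', columns: prefixes of 'yxthep'):
     ε  y  x  t  h  e  p
  ε  0  1  2  3  4  5  6
  x  1  1  1  2  3  4  5
  t  2  2  2  1  2  3  4
  h  3  3  3  2  1  2  3
  u  4  4  4  3  2  2  3
  p  5  5  5  4  3  3  2
The bottom-right entry gives D[5][6] = 2, so no sequence of fewer than 2 edits works. Backtracking through the table gives one optimal edit sequence (2 edits):
  xthup → yxthup (ins y @1)
  yxthup → yxthep (sub u→e @5)
Edit distance = 2.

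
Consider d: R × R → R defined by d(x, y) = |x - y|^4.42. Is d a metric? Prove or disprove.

No. d(x,y) = |x-y|^4.42 fails the triangle inequality since p = 4.42 > 1. Counterexample: x = 0, y = 8, z = 18. d(x,z) = |0 - 18|^4.42 = 18^4.42 ≈ 353430.8641, but d(x,y) + d(y,z) = 8^4.42 + 10^4.42 ≈ 9809.7455 + 26302.6799 = 36112.4254. Since 353430.8641 > 36112.4254, the triangle inequality is violated.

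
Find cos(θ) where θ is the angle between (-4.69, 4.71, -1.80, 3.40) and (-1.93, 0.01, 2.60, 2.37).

With u = (-4.69, 4.71, -1.80, 3.40), v = (-1.93, 0.01, 2.60, 2.37):
u·v = (-4.69)·(-1.93) + 4.71·0.01 + (-1.8)·2.6 + 3.4·2.37 = 9.0517 + 0.0471 + (-4.68) + 8.058 = 12.4768.
|u| = √((-4.69)² + 4.71² + (-1.8)² + 3.4²) = √(21.9961 + 22.1841 + 3.24 + 11.56) = √58.9802, |v| = √((-1.93)² + 0.01² + 2.6² + 2.37²) = √(3.7249 + 0.0001 + 6.76 + 5.6169) = √16.1019.
cos θ = (u·v)/(|u||v|) = 12.4768/(√58.9802·√16.1019) ≈ 0.4049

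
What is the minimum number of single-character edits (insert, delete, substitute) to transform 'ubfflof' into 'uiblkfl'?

Let D[i][j] be the edit distance between the first i characters of 'ubfflof' and the first j characters of 'uiblkfl', with D[i][0] = i, D[0][j] = j, and D[i][j] = D[i-1][j-1] if the characters match, else 1 + min(D[i-1][j], D[i][j-1], D[i-1][j-1]). Filling the table (rows: prefixes of 'ubfflof', columns: prefixes of 'uiblkfl'):
     ε  u  i  b  l  k  f  l
  ε  0  1  2  3  4  5  6  7
  u  1  0  1  2  3  4  5  6
  b  2  1  1  1  2  3  4  5
  f  3  2  2  2  2  3  3  4
  f  4  3  3  3  3  3  3  4
  l  5  4  4  4  3  4  4  3
  o  6  5  5  5  4  4  5  4
  f  7  6  6  6  5  5  4  5
The bottom-right entry gives D[7][7] = 5, so no sequence of fewer than 5 edits works. Backtracking through the table gives one optimal edit sequence (5 edits):
  ubfflof → uibfflof (ins i @2)
  uibfflof → uiblfflof (ins l @4)
  uiblfflof → uiblkflof (sub f→k @5)
  uiblkflof → uiblkflf (del o @8)
  uiblkflf → uiblkfl (del f @8)
Edit distance = 5.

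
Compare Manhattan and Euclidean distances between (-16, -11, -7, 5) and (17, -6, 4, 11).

L1 = |-16 - 17| + |-11 - (-6)| + |-7 - 4| + |5 - 11| = 33 + 5 + 11 + 6 = 55
L2 = √(33² + 5² + 11² + 6²) = √1271 ≈ 35.6511
L1 ≥ L2 always (equality iff movement is along one axis); L1 > L2 here.
Ratio L1/L2 = 55/√1271 ≈ 1.5427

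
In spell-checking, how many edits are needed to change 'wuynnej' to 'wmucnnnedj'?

Let D[i][j] be the edit distance between the first i characters of 'wuynnej' and the first j characters of 'wmucnnnedj', with D[i][0] = i, D[0][j] = j, and D[i][j] = D[i-1][j-1] if the characters match, else 1 + min(D[i-1][j], D[i][j-1], D[i-1][j-1]). Filling the table (rows: prefixes of 'wuynnej', columns: prefixes of 'wmucnnnedj'):
     ε  w  m  u  c  n  n  n  e  d  j
  ε  0  1  2  3  4  5  6  7  8  9 10
  w  1  0  1  2  3  4  5  6  7  8  9
  u  2  1  1  1  2  3  4  5  6  7  8
  y  3  2  2  2  2  3  4  5  6  7  8
  n  4  3  3  3  3  2  3  4  5  6  7
  n  5  4  4  4  4  3  2  3  4  5  6
  e  6  5  5  5  5  4  3  3  3  4  5
  j  7  6  6  6  6  5  4  4  4  4  4
The bottom-right entry gives D[7][10] = 4, so no sequence of fewer than 4 edits works. Backtracking through the table gives one optimal edit sequence (4 edits):
  wuynnej → wmuynnej (ins m @2)
  wmuynnej → wmucynnej (ins c @4)
  wmucynnej → wmucnnnej (sub y→n @5)
  wmucnnnej → wmucnnnedj (ins d @9)
Edit distance = 4.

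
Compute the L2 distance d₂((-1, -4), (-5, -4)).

√(Σ(x_i - y_i)²) = √((-1 - (-5))² + (-4 - (-4))²)
= √(4² + 0²) = √(16 + 0) = √16 = 4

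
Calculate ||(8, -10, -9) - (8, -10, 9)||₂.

√(Σ(x_i - y_i)²) = √((8 - 8)² + (-10 - (-10))² + (-9 - 9)²)
= √(0² + 0² + (-18)²) = √(0 + 0 + 324) = √324 = 18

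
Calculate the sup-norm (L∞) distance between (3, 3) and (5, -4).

max(|x_i - y_i|) = max(|3 - 5|, |3 - (-4)|) = max(2, 7) = 7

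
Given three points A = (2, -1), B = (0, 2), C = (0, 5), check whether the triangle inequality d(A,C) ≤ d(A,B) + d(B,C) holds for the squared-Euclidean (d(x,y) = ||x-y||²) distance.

d(A,B) = 2² + 3² = 13, d(B,C) = 0² + 3² = 9, d(A,C) = 2² + 6² = 40.
d(A,C) = 40 > 13 + 9 = 22. Triangle inequality is VIOLATED. (Squared-Euclidean is not a metric — this is a counterexample.)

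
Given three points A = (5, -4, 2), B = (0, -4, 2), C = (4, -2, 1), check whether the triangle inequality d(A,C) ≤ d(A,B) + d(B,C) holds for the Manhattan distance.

d(A,B) = 5 + 0 + 0 = 5, d(B,C) = 4 + 2 + 1 = 7, d(A,C) = 1 + 2 + 1 = 4.
d(A,C) = 4 ≤ 5 + 7 = 12. Triangle inequality is satisfied.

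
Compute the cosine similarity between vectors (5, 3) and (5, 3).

With u = (5, 3), v = (5, 3):
u·v = 5·5 + 3·3 = 25 + 9 = 34.
|u| = √(5² + 3²) = √34, |v| = √(5² + 3²) = √34, so |u||v| = √(34·34) = √1156 = 34.
cos θ = (u·v)/(|u||v|) = 34/34 = 1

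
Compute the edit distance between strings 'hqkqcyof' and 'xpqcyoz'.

Let D[i][j] be the edit distance between the first i characters of 'hqkqcyof' and the first j characters of 'xpqcyoz', with D[i][0] = i, D[0][j] = j, and D[i][j] = D[i-1][j-1] if the characters match, else 1 + min(D[i-1][j], D[i][j-1], D[i-1][j-1]). Filling the table (rows: prefixes of 'hqkqcyof', columns: prefixes of 'xpqcyoz'):
     ε  x  p  q  c  y  o  z
  ε  0  1  2  3  4  5  6  7
  h  1  1  2  3  4  5  6  7
  q  2  2  2  2  3  4  5  6
  k  3  3  3  3  3  4  5  6
  q  4  4  4  3  4  4  5  6
  c  5  5  5  4  3  4  5  6
  y  6  6  6  5  4  3  4  5
  o  7  7  7  6  5  4  3  4
  f  8  8  8  7  6  5  4  4
The bottom-right entry gives D[8][7] = 4, so no sequence of fewer than 4 edits works. Backtracking through the table gives one optimal edit sequence (4 edits):
  hqkqcyof → qkqcyof (del h @1)
  qkqcyof → xkqcyof (sub q→x @1)
  xkqcyof → xpqcyof (sub k→p @2)
  xpqcyof → xpqcyoz (sub f→z @7)
Edit distance = 4.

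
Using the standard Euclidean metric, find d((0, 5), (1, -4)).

√(Σ(x_i - y_i)²) = √((0 - 1)² + (5 - (-4))²)
= √((-1)² + 9²) = √(1 + 81) = √82 ≈ 9.0554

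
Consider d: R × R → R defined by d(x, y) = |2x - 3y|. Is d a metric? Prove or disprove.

No. d fails symmetry: d(9, 1) = |2·9 - 3·1| = |15| = 15, but d(1, 9) = |2·1 - 3·9| = |-25| = 25. Since 15 ≠ 25, d(x,y) ≠ d(y,x) in general.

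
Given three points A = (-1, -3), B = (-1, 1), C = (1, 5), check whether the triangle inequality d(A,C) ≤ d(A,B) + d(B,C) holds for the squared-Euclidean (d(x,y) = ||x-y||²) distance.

d(A,B) = 0² + 4² = 16, d(B,C) = 2² + 4² = 20, d(A,C) = 2² + 8² = 68.
d(A,C) = 68 > 16 + 20 = 36. Triangle inequality is VIOLATED. (Squared-Euclidean is not a metric — this is a counterexample.)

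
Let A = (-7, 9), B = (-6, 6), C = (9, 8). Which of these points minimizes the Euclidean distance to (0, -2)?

Distances: d(A) ≈ 13.0384, d(B) = 10, d(C) ≈ 13.4536. Nearest: B = (-6, 6) with distance 10.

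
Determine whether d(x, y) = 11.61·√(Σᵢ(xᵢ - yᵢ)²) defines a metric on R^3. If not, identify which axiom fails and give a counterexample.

Yes. The L2 (Euclidean) norm induces a metric on R^3, and multiplying a metric by a positive constant 11.61 > 0 preserves all four axioms: non-negativity (11.61·||x-y|| ≥ 0), identity (11.61·||x-y|| = 0 ⟺ ||x-y|| = 0 ⟺ x = y), symmetry (||x-y|| = ||y-x||), and the triangle inequality (11.61·||x-z|| ≤ 11.61·||x-y|| + 11.61·||y-z||). So d is a metric.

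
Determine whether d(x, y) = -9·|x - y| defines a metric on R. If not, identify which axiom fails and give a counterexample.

No. With c = -9 < 0, d fails non-negativity: d(6, 12) = -9·|6 - 12| = -9·6 = -54 < 0.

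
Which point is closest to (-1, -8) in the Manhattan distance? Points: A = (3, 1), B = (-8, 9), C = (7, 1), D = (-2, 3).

Distances: d(A) = 13, d(B) = 24, d(C) = 17, d(D) = 12. Nearest: D = (-2, 3) with distance 12.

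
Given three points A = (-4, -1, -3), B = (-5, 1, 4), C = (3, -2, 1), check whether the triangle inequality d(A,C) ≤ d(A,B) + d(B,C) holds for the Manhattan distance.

d(A,B) = 1 + 2 + 7 = 10, d(B,C) = 8 + 3 + 3 = 14, d(A,C) = 7 + 1 + 4 = 12.
d(A,C) = 12 ≤ 10 + 14 = 24. Triangle inequality is satisfied.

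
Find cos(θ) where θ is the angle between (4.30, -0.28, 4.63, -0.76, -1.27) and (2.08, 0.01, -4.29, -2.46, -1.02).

With u = (4.30, -0.28, 4.63, -0.76, -1.27), v = (2.08, 0.01, -4.29, -2.46, -1.02):
u·v = 4.3·2.08 + (-0.28)·0.01 + 4.63·(-4.29) + (-0.76)·(-2.46) + (-1.27)·(-1.02) = 8.944 + (-0.0028) + (-19.8627) + 1.8696 + 1.2954 = -7.7565.
|u| = √(4.3² + (-0.28)² + 4.63² + (-0.76)² + (-1.27)²) = √(18.49 + 0.0784 + 21.4369 + 0.5776 + 1.6129) = √42.1958, |v| = √(2.08² + 0.01² + (-4.29)² + (-2.46)² + (-1.02)²) = √(4.3264 + 0.0001 + 18.4041 + 6.0516 + 1.0404) = √29.8226.
cos θ = (u·v)/(|u||v|) = -7.7565/(√42.1958·√29.8226) ≈ -0.2187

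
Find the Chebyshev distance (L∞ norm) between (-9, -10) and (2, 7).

max(|x_i - y_i|) = max(|-9 - 2|, |-10 - 7|) = max(11, 17) = 17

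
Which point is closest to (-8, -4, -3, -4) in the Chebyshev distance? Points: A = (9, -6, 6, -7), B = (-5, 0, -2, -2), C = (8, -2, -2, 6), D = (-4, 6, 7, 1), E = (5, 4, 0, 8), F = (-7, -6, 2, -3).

Distances: d(A) = 17, d(B) = 4, d(C) = 16, d(D) = 10, d(E) = 13, d(F) = 5. Nearest: B = (-5, 0, -2, -2) with distance 4.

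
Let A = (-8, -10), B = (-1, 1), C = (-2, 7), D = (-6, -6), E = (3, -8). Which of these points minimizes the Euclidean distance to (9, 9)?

Distances: d(A) ≈ 25.4951, d(B) ≈ 12.8062, d(C) ≈ 11.1803, d(D) ≈ 21.2132, d(E) ≈ 18.0278. Nearest: C = (-2, 7) with distance 11.1803.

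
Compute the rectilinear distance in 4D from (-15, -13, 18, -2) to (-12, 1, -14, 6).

Σ|x_i - y_i| = |-15 - (-12)| + |-13 - 1| + |18 - (-14)| + |-2 - 6| = 3 + 14 + 32 + 8 = 57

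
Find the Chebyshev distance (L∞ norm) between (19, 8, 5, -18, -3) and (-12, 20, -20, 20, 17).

max(|x_i - y_i|) = max(|19 - (-12)|, |8 - 20|, |5 - (-20)|, |-18 - 20|, |-3 - 17|) = max(31, 12, 25, 38, 20) = 38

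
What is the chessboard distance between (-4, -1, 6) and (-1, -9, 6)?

max(|x_i - y_i|) = max(|-4 - (-1)|, |-1 - (-9)|, |6 - 6|) = max(3, 8, 0) = 8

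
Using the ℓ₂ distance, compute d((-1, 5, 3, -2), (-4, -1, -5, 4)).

(Σ|x_i - y_i|^2)^(1/2) = (|-1 - (-4)|^2 + |5 - (-1)|^2 + |3 - (-5)|^2 + |-2 - 4|^2)^(1/2)
= (3^2 + 6^2 + 8^2 + 6^2)^(1/2) = (9 + 36 + 64 + 36)^(1/2) = (145)^(1/2) ≈ 12.0416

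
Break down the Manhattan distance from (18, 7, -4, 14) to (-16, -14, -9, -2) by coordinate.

Σ|x_i - y_i| = |18 - (-16)| + |7 - (-14)| + |-4 - (-9)| + |14 - (-2)| = 34 + 21 + 5 + 16 = 76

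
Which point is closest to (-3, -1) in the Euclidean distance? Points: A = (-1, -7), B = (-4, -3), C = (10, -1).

Distances: d(A) ≈ 6.3246, d(B) ≈ 2.2361, d(C) = 13. Nearest: B = (-4, -3) with distance 2.2361.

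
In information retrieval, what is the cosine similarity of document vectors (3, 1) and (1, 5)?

With u = (3, 1), v = (1, 5):
u·v = 3·1 + 1·5 = 3 + 5 = 8.
|u| = √(3² + 1²) = √10, |v| = √(1² + 5²) = √26, so |u||v| = √(10·26) = √260.
cos θ = (u·v)/(|u||v|) = 8/√260 ≈ 0.4961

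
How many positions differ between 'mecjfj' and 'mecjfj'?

Differing positions: none. Hamming distance = 0.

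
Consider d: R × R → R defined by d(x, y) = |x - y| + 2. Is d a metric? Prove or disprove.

No. d fails identity of indiscernibles (specifically d(x,x) = 0): d(8, 8) = |8 - 8| + 2 = 0 + 2 = 2 ≠ 0.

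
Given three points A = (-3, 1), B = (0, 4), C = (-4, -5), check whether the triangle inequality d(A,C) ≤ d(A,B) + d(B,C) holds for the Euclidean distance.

d(A,B) = √(3² + 3²) = √18 ≈ 4.2426, d(B,C) = √(4² + 9²) = √97 ≈ 9.8489, d(A,C) = √(1² + 6²) = √37 ≈ 6.0828.
d(A,C) ≈ 6.0828 ≤ 4.2426 + 9.8489 = 14.0915. Triangle inequality is satisfied.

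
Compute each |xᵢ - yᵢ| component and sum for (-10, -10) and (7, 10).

Σ|x_i - y_i| = |-10 - 7| + |-10 - 10| = 17 + 20 = 37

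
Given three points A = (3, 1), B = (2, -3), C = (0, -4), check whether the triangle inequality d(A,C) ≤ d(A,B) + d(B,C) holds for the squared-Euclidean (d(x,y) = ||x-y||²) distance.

d(A,B) = 1² + 4² = 17, d(B,C) = 2² + 1² = 5, d(A,C) = 3² + 5² = 34.
d(A,C) = 34 > 17 + 5 = 22. Triangle inequality is VIOLATED. (Squared-Euclidean is not a metric — this is a counterexample.)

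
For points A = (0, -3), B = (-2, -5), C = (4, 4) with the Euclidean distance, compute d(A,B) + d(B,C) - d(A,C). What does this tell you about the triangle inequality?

d(A,B) = √(2² + 2²) = √8 ≈ 2.8284, d(B,C) = √(6² + 9²) = √117 ≈ 10.8167, d(A,C) = √(4² + 7²) = √65 ≈ 8.0623.
d(A,B) + d(B,C) - d(A,C) = 2.8284 + 10.8167 - 8.0623 = 13.6451 - 8.0623 = 5.5828 (to 4 decimal places). This is ≥ 0, so the triangle inequality holds for these points.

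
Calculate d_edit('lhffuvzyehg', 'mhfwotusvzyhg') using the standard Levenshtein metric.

Let D[i][j] be the edit distance between the first i characters of 'lhffuvzyehg' and the first j characters of 'mhfwotusvzyhg', with D[i][0] = i, D[0][j] = j, and D[i][j] = D[i-1][j-1] if the characters match, else 1 + min(D[i-1][j], D[i][j-1], D[i-1][j-1]). Filling the table (rows: prefixes of 'lhffuvzyehg', columns: prefixes of 'mhfwotusvzyhg'):
     ε  m  h  f  w  o  t  u  s  v  z  y  h  g
  ε  0  1  2  3  4  5  6  7  8  9 10 11 12 13
  l  1  1  2  3  4  5  6  7  8  9 10 11 12 13
  h  2  2  1  2  3  4  5  6  7  8  9 10 11 12
  f  3  3  2  1  2  3  4  5  6  7  8  9 10 11
  f  4  4  3  2  2  3  4  5  6  7  8  9 10 11
  u  5  5  4  3  3  3  4  4  5  6  7  8  9 10
  v  6  6  5  4  4  4  4  5  5  5  6  7  8  9
  z  7  7  6  5  5  5  5  5  6  6  5  6  7  8
  y  8  8  7  6  6  6  6  6  6  7  6  5  6  7
  e  9  9  8  7  7  7  7  7  7  7  7  6  6  7
  h 10 10  9  8  8  8  8  8  8  8  8  7  6  7
  g 11 11 10  9  9  9  9  9  9  9  9  8  7  6
The bottom-right entry gives D[11][13] = 6, so no sequence of fewer than 6 edits works. Backtracking through the table gives one optimal edit sequence (6 edits):
  lhffuvzyehg → mhffuvzyehg (sub l→m @1)
  mhffuvzyehg → mhfwfuvzyehg (ins w @4)
  mhfwfuvzyehg → mhfwofuvzyehg (ins o @5)
  mhfwofuvzyehg → mhfwotuvzyehg (sub f→t @6)
  mhfwotuvzyehg → mhfwotusvzyehg (ins s @8)
  mhfwotusvzyehg → mhfwotusvzyhg (del e @12)
Edit distance = 6.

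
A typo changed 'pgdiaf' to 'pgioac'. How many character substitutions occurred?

Differing positions: 3, 4, 6. Hamming distance = 3.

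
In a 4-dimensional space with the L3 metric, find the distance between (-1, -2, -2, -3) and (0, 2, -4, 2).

(Σ|x_i - y_i|^3)^(1/3) = (|-1 - 0|^3 + |-2 - 2|^3 + |-2 - (-4)|^3 + |-3 - 2|^3)^(1/3)
= (1^3 + 4^3 + 2^3 + 5^3)^(1/3) = (1 + 64 + 8 + 125)^(1/3) = (198)^(1/3) ≈ 5.8285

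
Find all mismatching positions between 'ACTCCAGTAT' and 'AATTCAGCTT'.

Differing positions: 2, 4, 8, 9. Hamming distance = 4.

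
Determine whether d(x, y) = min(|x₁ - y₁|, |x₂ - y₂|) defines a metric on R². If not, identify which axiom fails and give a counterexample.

No. d fails identity of indiscernibles: take x = (-2, 0) and y = (-2, 1). Then d(x,y) = min(|-2 - (-2)|, |0 - 1|) = min(0, 1) = 0, yet x ≠ y.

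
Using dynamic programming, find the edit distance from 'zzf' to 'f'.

Let D[i][j] be the edit distance between the first i characters of 'zzf' and the first j characters of 'f', with D[i][0] = i, D[0][j] = j, and D[i][j] = D[i-1][j-1] if the characters match, else 1 + min(D[i-1][j], D[i][j-1], D[i-1][j-1]). Filling the table (rows: prefixes of 'zzf', columns: prefixes of 'f'):
     ε  f
  ε  0  1
  z  1  1
  z  2  2
  f  3  2
The bottom-right entry gives D[3][1] = 2, so no sequence of fewer than 2 edits works. Backtracking through the table gives one optimal edit sequence (2 edits):
  zzf → zf (del z @1)
  zf → f (del z @1)
Edit distance = 2.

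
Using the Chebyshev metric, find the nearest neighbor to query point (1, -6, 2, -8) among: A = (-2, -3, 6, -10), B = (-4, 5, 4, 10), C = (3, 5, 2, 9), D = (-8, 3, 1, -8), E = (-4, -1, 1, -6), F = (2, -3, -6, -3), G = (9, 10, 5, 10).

Distances: d(A) = 4, d(B) = 18, d(C) = 17, d(D) = 9, d(E) = 5, d(F) = 8, d(G) = 18. Nearest: A = (-2, -3, 6, -10) with distance 4.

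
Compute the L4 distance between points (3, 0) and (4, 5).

(Σ|x_i - y_i|^4)^(1/4) = (|3 - 4|^4 + |0 - 5|^4)^(1/4)
= (1^4 + 5^4)^(1/4) = (1 + 625)^(1/4) = (626)^(1/4) ≈ 5.002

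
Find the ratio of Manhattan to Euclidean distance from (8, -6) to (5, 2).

L1 = |8 - 5| + |-6 - 2| = 3 + 8 = 11
L2 = √(3² + 8²) = √73 ≈ 8.544
L1 ≥ L2 always (equality iff movement is along one axis); L1 > L2 here.
Ratio L1/L2 = 11/√73 ≈ 1.2875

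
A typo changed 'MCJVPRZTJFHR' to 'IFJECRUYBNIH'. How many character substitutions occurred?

Differing positions: 1, 2, 4, 5, 7, 8, 9, 10, 11, 12. Hamming distance = 10.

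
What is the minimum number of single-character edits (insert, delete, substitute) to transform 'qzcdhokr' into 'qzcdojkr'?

Let D[i][j] be the edit distance between the first i characters of 'qzcdhokr' and the first j characters of 'qzcdojkr', with D[i][0] = i, D[0][j] = j, and D[i][j] = D[i-1][j-1] if the characters match, else 1 + min(D[i-1][j], D[i][j-1], D[i-1][j-1]). Filling the table (rows: prefixes of 'qzcdhokr', columns: prefixes of 'qzcdojkr'):
     ε  q  z  c  d  o  j  k  r
  ε  0  1  2  3  4  5  6  7  8
  q  1  0  1  2  3  4  5  6  7
  z  2  1  0  1  2  3  4  5  6
  c  3  2  1  0  1  2  3  4  5
  d  4  3  2  1  0  1  2  3  4
  h  5  4  3  2  1  1  2  3  4
  o  6  5  4  3  2  1  2  3  4
  k  7  6  5  4  3  2  2  2  3
  r  8  7  6  5  4  3  3  3  2
The bottom-right entry gives D[8][8] = 2, so no sequence of fewer than 2 edits works. Backtracking through the table gives one optimal edit sequence (2 edits):
  qzcdhokr → qzcdookr (sub h→o @5)
  qzcdookr → qzcdojkr (sub o→j @6)
Edit distance = 2.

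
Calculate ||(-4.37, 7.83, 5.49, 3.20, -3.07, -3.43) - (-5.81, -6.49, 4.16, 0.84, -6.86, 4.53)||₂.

√(Σ(x_i - y_i)²) = √((-4.37 - (-5.81))² + (7.83 - (-6.49))² + (5.49 - 4.16)² + (3.2 - 0.84)² + (-3.07 - (-6.86))² + (-3.43 - 4.53)²)
= √(1.44² + 14.32² + 1.33² + 2.36² + 3.79² + (-7.96)²) = √(2.0736 + 205.0624 + 1.7689 + 5.5696 + 14.3641 + 63.3616) = √292.2002 ≈ 17.0939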